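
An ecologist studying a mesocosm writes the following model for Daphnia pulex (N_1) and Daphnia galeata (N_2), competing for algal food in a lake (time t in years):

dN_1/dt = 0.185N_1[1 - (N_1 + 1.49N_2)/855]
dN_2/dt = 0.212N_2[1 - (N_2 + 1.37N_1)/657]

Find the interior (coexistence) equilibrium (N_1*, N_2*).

Setting both brackets to zero gives the nullclines N_1 + 1.49N_2 = 855 and 1.37N_1 + N_2 = 657.
Substituting N_2 = 657 - 1.37N_1 into the first: N_1(1 - 1.49·1.37) = 855 - 1.49·657.
So N_1* = -124/-1.04 = 119, and then N_2* = 657 - 1.37·119 = 494.

N_1* ≈ 119, N_2* ≈ 494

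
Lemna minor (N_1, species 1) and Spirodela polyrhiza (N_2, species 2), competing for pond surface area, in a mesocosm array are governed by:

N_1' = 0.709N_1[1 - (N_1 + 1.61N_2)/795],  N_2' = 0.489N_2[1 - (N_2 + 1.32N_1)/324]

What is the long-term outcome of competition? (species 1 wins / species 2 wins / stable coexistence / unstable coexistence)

species 1 excludes species 2

Compare the nullcline intercepts: K1/α12 = 795/1.61 = 494 > K2 = 324; K2/α21 = 324/1.32 = 245 < K1 = 795.
Since the inequalities point opposite ways, species 1 can invade but species 2 cannot.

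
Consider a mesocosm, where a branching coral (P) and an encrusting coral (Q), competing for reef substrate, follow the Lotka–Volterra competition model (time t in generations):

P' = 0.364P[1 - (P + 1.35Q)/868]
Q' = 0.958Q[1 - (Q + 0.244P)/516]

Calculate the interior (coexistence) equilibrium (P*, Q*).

Setting both brackets to zero gives the nullclines P + 1.35Q = 868 and 0.244P + Q = 516.
Substituting Q = 516 - 0.244P into the first: P(1 - 1.35·0.244) = 868 - 1.35·516.
So P* = 171/0.671 = 256, and then Q* = 516 - 0.244·256 = 454.

P* ≈ 256, Q* ≈ 454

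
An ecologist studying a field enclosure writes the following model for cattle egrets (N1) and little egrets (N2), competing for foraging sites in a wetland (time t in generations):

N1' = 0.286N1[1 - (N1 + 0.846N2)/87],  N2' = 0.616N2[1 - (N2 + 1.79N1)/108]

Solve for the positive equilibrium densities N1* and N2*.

N1* ≈ 8.49, N2* ≈ 92.8

Setting both brackets to zero gives the nullclines N1 + 0.846N2 = 87 and 1.79N1 + N2 = 108.
Substituting N2 = 108 - 1.79N1 into the first: N1(1 - 0.846·1.79) = 87 - 0.846·108.
So N1* = -4.37/-0.514 = 8.49, and then N2* = 108 - 1.79·8.49 = 92.8.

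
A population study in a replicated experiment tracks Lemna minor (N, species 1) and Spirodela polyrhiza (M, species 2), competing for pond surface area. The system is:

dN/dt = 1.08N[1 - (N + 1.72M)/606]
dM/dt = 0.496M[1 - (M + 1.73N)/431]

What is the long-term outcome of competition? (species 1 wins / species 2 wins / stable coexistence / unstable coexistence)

Compare the nullcline intercepts: K1/α12 = 606/1.72 = 352 < K2 = 431; K2/α21 = 431/1.73 = 249 < K1 = 606.
Since both are reversed, neither can invade when rare; the interior point is a saddle.

unstable coexistence (outcome depends on initial conditions)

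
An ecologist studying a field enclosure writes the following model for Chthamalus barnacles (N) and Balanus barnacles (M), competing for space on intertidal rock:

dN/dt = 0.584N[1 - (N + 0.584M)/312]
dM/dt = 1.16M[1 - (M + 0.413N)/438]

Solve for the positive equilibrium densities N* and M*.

Setting both brackets to zero gives the nullclines N + 0.584M = 312 and 0.413N + M = 438.
Substituting M = 438 - 0.413N into the first: N(1 - 0.584·0.413) = 312 - 0.584·438.
So N* = 56.2/0.759 = 74.1, and then M* = 438 - 0.413·74.1 = 407.

N* ≈ 74.1, M* ≈ 407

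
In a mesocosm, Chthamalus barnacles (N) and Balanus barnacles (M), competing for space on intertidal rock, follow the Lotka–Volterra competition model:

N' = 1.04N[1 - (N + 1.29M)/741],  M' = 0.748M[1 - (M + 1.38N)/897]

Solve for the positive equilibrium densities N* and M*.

N* ≈ 533, M* ≈ 161

Setting both brackets to zero gives the nullclines N + 1.29M = 741 and 1.38N + M = 897.
Substituting M = 897 - 1.38N into the first: N(1 - 1.29·1.38) = 741 - 1.29·897.
So N* = -416/-0.78 = 533, and then M* = 897 - 1.38·533 = 161.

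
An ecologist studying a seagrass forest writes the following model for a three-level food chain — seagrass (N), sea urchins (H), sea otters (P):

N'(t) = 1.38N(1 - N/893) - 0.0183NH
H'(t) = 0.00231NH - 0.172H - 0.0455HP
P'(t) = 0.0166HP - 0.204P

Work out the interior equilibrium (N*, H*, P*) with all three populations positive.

N* ≈ 747, H* ≈ 12.3, P* ≈ 34.2

From dP/dt = 0: 0.0166H* = 0.204, so H* = 12.3.
From dN/dt = 0: 1.38(1 - N*/893) = 0.0183·12.3, giving N* = 893·(1 - 0.163) = 747.
From dH/dt = 0: 0.00231·747 - 0.172 = 0.0455P*, so P* = 1.55/0.0455 = 34.2.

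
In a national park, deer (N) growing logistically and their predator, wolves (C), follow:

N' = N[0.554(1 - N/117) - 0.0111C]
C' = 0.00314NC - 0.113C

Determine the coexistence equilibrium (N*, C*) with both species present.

N* ≈ 36, C* ≈ 34.6

From dC/dt = 0 with C > 0: 0.00314N* = 0.113, so N* = 36.
Substitute into dN/dt = 0: 0.554(1 - 36/117) = 0.0111C*.
The bracket is 0.692, giving C* = 0.384/0.0111 = 34.6.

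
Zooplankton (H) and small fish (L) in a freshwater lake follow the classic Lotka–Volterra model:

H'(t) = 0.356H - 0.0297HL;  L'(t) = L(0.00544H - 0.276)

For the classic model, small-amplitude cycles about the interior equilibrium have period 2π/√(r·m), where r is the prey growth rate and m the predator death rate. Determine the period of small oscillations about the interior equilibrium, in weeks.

Here r = 0.356 and m = 0.276, so r·m = 0.0983.
ω = √0.0983 = 0.313 per week, hence T = 2π/ω ≈ 20 weeks.

T ≈ 20 weeks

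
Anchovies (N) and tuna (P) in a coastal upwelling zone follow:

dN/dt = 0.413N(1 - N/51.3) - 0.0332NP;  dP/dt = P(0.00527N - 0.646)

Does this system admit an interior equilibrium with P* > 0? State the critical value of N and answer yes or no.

Threshold N = 123; K < 123, so no, the predator goes extinct.

The predator equation gives dP/dt > 0 only when N > 0.646/0.00527 = 123.
Without the predator, N → K = 51.3. Since 51.3 < 123, the predator cannot invade.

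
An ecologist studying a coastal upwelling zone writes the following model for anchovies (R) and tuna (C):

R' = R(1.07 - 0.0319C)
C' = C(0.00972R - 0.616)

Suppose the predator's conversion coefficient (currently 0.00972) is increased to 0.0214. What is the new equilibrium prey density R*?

R* ≈ 28.8

At the interior fixed point, setting dC/dt = 0 with C > 0 fixes R* = (predator death rate)/(RC coefficient) — independent of the other coefficients.
With the change, R* = 0.616/0.0214 = 28.8; it falls from 63.4.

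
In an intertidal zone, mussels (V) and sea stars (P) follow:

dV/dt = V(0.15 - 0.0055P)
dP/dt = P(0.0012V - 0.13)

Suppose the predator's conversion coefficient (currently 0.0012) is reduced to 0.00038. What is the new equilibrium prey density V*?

V* ≈ 342

At the interior fixed point, setting dP/dt = 0 with P > 0 fixes V* = (predator death rate)/(VP coefficient) — independent of the other coefficients.
With the change, V* = 0.13/0.00038 = 342; it rises from 108.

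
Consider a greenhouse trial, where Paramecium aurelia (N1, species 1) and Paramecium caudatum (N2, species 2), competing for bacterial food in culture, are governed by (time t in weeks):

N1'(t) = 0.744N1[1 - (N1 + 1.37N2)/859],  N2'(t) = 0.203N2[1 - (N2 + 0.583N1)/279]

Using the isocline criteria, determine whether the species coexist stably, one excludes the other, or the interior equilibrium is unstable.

Compare the nullcline intercepts: K1/α12 = 859/1.37 = 627 > K2 = 279; K2/α21 = 279/0.583 = 479 < K1 = 859.
Since the inequalities point opposite ways, species 1 can invade but species 2 cannot.

species 1 excludes species 2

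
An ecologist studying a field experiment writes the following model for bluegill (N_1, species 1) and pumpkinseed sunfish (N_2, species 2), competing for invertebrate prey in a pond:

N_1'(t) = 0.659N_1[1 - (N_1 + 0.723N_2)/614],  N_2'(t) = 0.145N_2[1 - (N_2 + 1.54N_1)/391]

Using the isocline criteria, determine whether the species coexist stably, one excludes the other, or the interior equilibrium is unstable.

Compare the nullcline intercepts: K1/α12 = 614/0.723 = 849 > K2 = 391; K2/α21 = 391/1.54 = 254 < K1 = 614.
Since the inequalities point opposite ways, species 1 can invade but species 2 cannot.

species 1 excludes species 2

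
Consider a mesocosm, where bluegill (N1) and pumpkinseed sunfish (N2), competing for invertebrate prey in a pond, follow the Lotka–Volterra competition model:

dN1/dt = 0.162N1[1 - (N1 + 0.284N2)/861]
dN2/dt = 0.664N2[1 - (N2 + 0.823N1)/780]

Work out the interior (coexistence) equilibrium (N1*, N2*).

Setting both brackets to zero gives the nullclines N1 + 0.284N2 = 861 and 0.823N1 + N2 = 780.
Substituting N2 = 780 - 0.823N1 into the first: N1(1 - 0.284·0.823) = 861 - 0.284·780.
So N1* = 639/0.766 = 835, and then N2* = 780 - 0.823·835 = 93.2.

N1* ≈ 835, N2* ≈ 93.2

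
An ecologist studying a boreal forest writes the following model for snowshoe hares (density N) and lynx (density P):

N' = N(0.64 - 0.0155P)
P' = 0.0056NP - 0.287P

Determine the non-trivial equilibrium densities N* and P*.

Set dP/dt = 0 with P > 0: 0.0056N - 0.287 = 0, so N* = 0.287/0.0056 = 51.2.
Set dN/dt = 0 with N > 0: 0.64 - 0.0155P = 0, so P* = 0.64/0.0155 = 41.3.

N* ≈ 51.2, P* ≈ 41.3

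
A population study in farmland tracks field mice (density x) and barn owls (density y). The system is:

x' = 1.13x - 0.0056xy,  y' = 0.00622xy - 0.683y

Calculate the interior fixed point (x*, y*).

x* ≈ 110, y* ≈ 202

Set dy/dt = 0 with y > 0: 0.00622x - 0.683 = 0, so x* = 0.683/0.00622 = 110.
Set dx/dt = 0 with x > 0: 1.13 - 0.0056y = 0, so y* = 1.13/0.0056 = 202.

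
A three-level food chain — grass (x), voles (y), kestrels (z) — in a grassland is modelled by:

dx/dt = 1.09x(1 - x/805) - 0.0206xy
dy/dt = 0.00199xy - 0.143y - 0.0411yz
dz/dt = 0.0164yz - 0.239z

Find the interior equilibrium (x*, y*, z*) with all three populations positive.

From dz/dt = 0: 0.0164y* = 0.239, so y* = 14.6.
From dx/dt = 0: 1.09(1 - x*/805) = 0.0206·14.6, giving x* = 805·(1 - 0.275) = 583.
From dy/dt = 0: 0.00199·583 - 0.143 = 0.0411z*, so z* = 1.02/0.0411 = 24.8.

x* ≈ 583, y* ≈ 14.6, z* ≈ 24.8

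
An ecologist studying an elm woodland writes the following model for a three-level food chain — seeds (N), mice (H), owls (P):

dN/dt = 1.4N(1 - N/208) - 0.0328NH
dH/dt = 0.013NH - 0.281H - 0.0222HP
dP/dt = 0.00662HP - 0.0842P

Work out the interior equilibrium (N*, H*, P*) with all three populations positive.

N* ≈ 146, H* ≈ 12.7, P* ≈ 72.8

From dP/dt = 0: 0.00662H* = 0.0842, so H* = 12.7.
From dN/dt = 0: 1.4(1 - N*/208) = 0.0328·12.7, giving N* = 208·(1 - 0.298) = 146.
From dH/dt = 0: 0.013·146 - 0.281 = 0.0222P*, so P* = 1.62/0.0222 = 72.8.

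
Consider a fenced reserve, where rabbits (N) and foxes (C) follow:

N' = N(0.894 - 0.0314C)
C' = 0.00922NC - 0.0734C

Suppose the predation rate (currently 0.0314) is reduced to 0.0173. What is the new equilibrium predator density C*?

C* ≈ 51.7

At the interior fixed point, setting dN/dt = 0 with N > 0 fixes C* = (prey growth rate)/(NC coefficient) — independent of the other coefficients.
With the change, C* = 0.894/0.0173 = 51.7; it rises from 28.5.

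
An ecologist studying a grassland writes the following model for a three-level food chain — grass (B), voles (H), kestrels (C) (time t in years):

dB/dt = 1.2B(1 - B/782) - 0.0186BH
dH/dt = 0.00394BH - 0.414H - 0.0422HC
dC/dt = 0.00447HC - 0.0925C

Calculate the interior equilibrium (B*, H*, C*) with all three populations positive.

From dC/dt = 0: 0.00447H* = 0.0925, so H* = 20.7.
From dB/dt = 0: 1.2(1 - B*/782) = 0.0186·20.7, giving B* = 782·(1 - 0.321) = 531.
From dH/dt = 0: 0.00394·531 - 0.414 = 0.0422C*, so C* = 1.68/0.0422 = 39.8.

B* ≈ 531, H* ≈ 20.7, C* ≈ 39.8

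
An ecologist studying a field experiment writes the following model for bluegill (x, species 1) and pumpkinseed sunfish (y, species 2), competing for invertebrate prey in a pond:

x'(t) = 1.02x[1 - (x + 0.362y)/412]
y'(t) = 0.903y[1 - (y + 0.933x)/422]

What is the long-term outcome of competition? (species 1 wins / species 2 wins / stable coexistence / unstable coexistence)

Compare the nullcline intercepts: K1/α12 = 412/0.362 = 1140 > K2 = 422; K2/α21 = 422/0.933 = 452 > K1 = 412.
Since both inequalities hold, each species can invade when rare, so the interior equilibrium is stable.

stable coexistence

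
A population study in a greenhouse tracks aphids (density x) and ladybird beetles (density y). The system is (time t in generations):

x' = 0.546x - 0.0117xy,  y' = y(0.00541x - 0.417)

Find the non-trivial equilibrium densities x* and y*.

Set dy/dt = 0 with y > 0: 0.00541x - 0.417 = 0, so x* = 0.417/0.00541 = 77.1.
Set dx/dt = 0 with x > 0: 0.546 - 0.0117y = 0, so y* = 0.546/0.0117 = 46.7.

x* ≈ 77.1, y* ≈ 46.7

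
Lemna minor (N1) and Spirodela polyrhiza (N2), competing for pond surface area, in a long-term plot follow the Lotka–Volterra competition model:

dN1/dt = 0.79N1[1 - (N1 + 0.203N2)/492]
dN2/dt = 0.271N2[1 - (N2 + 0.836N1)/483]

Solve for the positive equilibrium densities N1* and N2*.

N1* ≈ 474, N2* ≈ 86.3

Setting both brackets to zero gives the nullclines N1 + 0.203N2 = 492 and 0.836N1 + N2 = 483.
Substituting N2 = 483 - 0.836N1 into the first: N1(1 - 0.203·0.836) = 492 - 0.203·483.
So N1* = 394/0.83 = 474, and then N2* = 483 - 0.836·474 = 86.3.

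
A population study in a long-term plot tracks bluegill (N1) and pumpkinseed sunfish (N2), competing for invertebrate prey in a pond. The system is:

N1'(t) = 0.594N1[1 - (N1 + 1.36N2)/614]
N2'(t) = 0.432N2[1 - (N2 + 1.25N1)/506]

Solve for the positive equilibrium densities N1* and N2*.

N1* ≈ 106, N2* ≈ 374

Setting both brackets to zero gives the nullclines N1 + 1.36N2 = 614 and 1.25N1 + N2 = 506.
Substituting N2 = 506 - 1.25N1 into the first: N1(1 - 1.36·1.25) = 614 - 1.36·506.
So N1* = -74.2/-0.7 = 106, and then N2* = 506 - 1.25·106 = 374.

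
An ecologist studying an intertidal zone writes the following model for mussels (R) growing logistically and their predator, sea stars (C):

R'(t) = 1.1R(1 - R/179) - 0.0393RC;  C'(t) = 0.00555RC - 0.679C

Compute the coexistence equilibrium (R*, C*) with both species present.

From dC/dt = 0 with C > 0: 0.00555R* = 0.679, so R* = 122.
Substitute into dR/dt = 0: 1.1(1 - 122/179) = 0.0393C*.
The bracket is 0.317, giving C* = 0.348/0.0393 = 8.86.

R* ≈ 122, C* ≈ 8.86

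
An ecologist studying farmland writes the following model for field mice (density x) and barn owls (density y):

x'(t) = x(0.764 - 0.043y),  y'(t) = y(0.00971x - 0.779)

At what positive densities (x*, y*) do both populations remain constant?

Set dy/dt = 0 with y > 0: 0.00971x - 0.779 = 0, so x* = 0.779/0.00971 = 80.2.
Set dx/dt = 0 with x > 0: 0.764 - 0.043y = 0, so y* = 0.764/0.043 = 17.8.

x* ≈ 80.2, y* ≈ 17.8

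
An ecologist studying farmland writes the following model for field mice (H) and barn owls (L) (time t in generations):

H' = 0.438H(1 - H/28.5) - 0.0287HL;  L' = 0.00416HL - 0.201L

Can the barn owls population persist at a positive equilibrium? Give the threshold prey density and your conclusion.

Threshold H = 48.3; K < 48.3, so no, the predator goes extinct.

The predator equation gives dL/dt > 0 only when H > 0.201/0.00416 = 48.3.
Without the predator, H → K = 28.5. Since 28.5 < 48.3, the predator cannot invade.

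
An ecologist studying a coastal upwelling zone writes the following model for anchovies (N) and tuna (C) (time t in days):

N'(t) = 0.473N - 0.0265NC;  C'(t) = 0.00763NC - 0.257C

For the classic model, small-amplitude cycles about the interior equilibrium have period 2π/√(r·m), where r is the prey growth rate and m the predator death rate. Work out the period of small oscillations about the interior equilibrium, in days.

Here r = 0.473 and m = 0.257, so r·m = 0.122.
ω = √0.122 = 0.349 per day, hence T = 2π/ω ≈ 18 days.

T ≈ 18 days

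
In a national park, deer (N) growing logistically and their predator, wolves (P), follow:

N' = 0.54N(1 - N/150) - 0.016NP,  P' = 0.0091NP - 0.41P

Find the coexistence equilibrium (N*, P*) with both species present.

From dP/dt = 0 with P > 0: 0.0091N* = 0.41, so N* = 45.1.
Substitute into dN/dt = 0: 0.54(1 - 45.1/150) = 0.016P*.
The bracket is 0.7, giving P* = 0.378/0.016 = 23.6.

N* ≈ 45.1, P* ≈ 23.6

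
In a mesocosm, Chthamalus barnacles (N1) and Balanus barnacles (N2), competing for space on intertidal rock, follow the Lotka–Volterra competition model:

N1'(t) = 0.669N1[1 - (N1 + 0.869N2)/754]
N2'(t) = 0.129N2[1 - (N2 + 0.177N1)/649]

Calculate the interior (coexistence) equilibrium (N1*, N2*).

N1* ≈ 225, N2* ≈ 609

Setting both brackets to zero gives the nullclines N1 + 0.869N2 = 754 and 0.177N1 + N2 = 649.
Substituting N2 = 649 - 0.177N1 into the first: N1(1 - 0.869·0.177) = 754 - 0.869·649.
So N1* = 190/0.846 = 225, and then N2* = 649 - 0.177·225 = 609.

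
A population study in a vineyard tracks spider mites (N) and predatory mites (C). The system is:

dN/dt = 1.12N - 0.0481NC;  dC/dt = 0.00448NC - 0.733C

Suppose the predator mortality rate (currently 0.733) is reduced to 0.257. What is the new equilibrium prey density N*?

At the interior fixed point, setting dC/dt = 0 with C > 0 fixes N* = (predator death rate)/(NC coefficient) — independent of the other coefficients.
With the change, N* = 0.257/0.00448 = 57.4; it falls from 164.

N* ≈ 57.4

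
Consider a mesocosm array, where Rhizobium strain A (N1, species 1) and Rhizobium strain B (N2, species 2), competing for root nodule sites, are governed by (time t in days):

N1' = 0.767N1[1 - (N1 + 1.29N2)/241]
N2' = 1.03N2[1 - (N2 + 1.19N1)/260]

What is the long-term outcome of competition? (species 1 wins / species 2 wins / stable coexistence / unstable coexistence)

Compare the nullcline intercepts: K1/α12 = 241/1.29 = 187 < K2 = 260; K2/α21 = 260/1.19 = 218 < K1 = 241.
Since both are reversed, neither can invade when rare; the interior point is a saddle.

unstable coexistence (outcome depends on initial conditions)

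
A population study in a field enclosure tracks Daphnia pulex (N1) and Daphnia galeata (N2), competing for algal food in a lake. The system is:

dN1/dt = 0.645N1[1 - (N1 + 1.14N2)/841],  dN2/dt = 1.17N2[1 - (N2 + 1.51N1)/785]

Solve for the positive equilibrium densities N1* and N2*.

N1* ≈ 74.7, N2* ≈ 672

Setting both brackets to zero gives the nullclines N1 + 1.14N2 = 841 and 1.51N1 + N2 = 785.
Substituting N2 = 785 - 1.51N1 into the first: N1(1 - 1.14·1.51) = 841 - 1.14·785.
So N1* = -53.9/-0.721 = 74.7, and then N2* = 785 - 1.51·74.7 = 672.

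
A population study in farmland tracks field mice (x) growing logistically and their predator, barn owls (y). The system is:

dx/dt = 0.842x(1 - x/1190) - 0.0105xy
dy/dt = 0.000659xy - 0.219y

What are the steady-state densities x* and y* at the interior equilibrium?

x* ≈ 332, y* ≈ 57.8

From dy/dt = 0 with y > 0: 0.000659x* = 0.219, so x* = 332.
Substitute into dx/dt = 0: 0.842(1 - 332/1190) = 0.0105y*.
The bracket is 0.721, giving y* = 0.607/0.0105 = 57.8.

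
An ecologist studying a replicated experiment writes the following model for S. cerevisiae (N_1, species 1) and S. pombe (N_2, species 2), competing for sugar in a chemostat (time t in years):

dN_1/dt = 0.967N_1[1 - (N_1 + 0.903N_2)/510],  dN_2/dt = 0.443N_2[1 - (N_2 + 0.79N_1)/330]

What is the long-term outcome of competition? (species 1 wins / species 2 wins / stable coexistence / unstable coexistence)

Compare the nullcline intercepts: K1/α12 = 510/0.903 = 565 > K2 = 330; K2/α21 = 330/0.79 = 418 < K1 = 510.
Since the inequalities point opposite ways, species 1 can invade but species 2 cannot.

species 1 excludes species 2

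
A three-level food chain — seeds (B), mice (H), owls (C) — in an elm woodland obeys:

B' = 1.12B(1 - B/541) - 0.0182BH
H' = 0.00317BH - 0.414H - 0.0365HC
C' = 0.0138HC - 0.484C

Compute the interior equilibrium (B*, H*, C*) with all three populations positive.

B* ≈ 233, H* ≈ 35.1, C* ≈ 8.86

From dC/dt = 0: 0.0138H* = 0.484, so H* = 35.1.
From dB/dt = 0: 1.12(1 - B*/541) = 0.0182·35.1, giving B* = 541·(1 - 0.57) = 233.
From dH/dt = 0: 0.00317·233 - 0.414 = 0.0365C*, so C* = 0.324/0.0365 = 8.86.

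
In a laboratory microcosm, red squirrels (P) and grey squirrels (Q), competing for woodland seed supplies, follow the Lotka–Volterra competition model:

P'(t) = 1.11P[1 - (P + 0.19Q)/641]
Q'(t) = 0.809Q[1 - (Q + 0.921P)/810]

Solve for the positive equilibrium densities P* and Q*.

Setting both brackets to zero gives the nullclines P + 0.19Q = 641 and 0.921P + Q = 810.
Substituting Q = 810 - 0.921P into the first: P(1 - 0.19·0.921) = 641 - 0.19·810.
So P* = 487/0.825 = 590, and then Q* = 810 - 0.921·590 = 266.

P* ≈ 590, Q* ≈ 266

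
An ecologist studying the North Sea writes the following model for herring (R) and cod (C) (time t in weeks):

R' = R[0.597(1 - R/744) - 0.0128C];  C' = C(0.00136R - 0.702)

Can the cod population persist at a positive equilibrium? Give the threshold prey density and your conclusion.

The predator equation gives dC/dt > 0 only when R > 0.702/0.00136 = 516.
Without the predator, R → K = 744. Since 744 > 516, the predator can invade and persist.

Threshold R = 516; K > 516, so yes, the predator persists.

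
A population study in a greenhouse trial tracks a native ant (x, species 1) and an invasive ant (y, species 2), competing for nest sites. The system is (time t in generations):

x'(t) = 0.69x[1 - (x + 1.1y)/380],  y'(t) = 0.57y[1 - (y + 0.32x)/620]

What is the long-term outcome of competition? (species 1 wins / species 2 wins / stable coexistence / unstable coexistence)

Compare the nullcline intercepts: K1/α12 = 380/1.1 = 345 < K2 = 620; K2/α21 = 620/0.32 = 1940 > K1 = 380.
Since the inequalities point opposite ways, species 2 can invade but species 1 cannot.

species 2 excludes species 1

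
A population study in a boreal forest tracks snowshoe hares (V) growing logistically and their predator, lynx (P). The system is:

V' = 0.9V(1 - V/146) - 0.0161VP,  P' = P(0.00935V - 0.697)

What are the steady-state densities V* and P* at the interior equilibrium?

From dP/dt = 0 with P > 0: 0.00935V* = 0.697, so V* = 74.5.
Substitute into dV/dt = 0: 0.9(1 - 74.5/146) = 0.0161P*.
The bracket is 0.489, giving P* = 0.44/0.0161 = 27.4.

V* ≈ 74.5, P* ≈ 27.4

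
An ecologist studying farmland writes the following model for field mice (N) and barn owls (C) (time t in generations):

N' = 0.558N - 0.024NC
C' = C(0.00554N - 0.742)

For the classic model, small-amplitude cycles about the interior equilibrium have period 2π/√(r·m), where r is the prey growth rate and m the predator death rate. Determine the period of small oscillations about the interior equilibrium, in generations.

T ≈ 9.76 generations

Here r = 0.558 and m = 0.742, so r·m = 0.414.
ω = √0.414 = 0.643 per generation, hence T = 2π/ω ≈ 9.76 generations.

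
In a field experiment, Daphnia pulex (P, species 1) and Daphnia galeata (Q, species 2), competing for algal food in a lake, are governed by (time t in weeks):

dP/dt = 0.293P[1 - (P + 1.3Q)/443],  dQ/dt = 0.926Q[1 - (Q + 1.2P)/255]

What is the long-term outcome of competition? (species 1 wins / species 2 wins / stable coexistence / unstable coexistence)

species 1 excludes species 2

Compare the nullcline intercepts: K1/α12 = 443/1.3 = 341 > K2 = 255; K2/α21 = 255/1.2 = 212 < K1 = 443.
Since the inequalities point opposite ways, species 1 can invade but species 2 cannot.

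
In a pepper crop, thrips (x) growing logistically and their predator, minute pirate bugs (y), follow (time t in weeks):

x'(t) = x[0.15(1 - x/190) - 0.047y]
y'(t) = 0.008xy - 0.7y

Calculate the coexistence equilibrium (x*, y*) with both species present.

From dy/dt = 0 with y > 0: 0.008x* = 0.7, so x* = 87.5.
Substitute into dx/dt = 0: 0.15(1 - 87.5/190) = 0.047y*.
The bracket is 0.539, giving y* = 0.0809/0.047 = 1.72.

x* ≈ 87.5, y* ≈ 1.72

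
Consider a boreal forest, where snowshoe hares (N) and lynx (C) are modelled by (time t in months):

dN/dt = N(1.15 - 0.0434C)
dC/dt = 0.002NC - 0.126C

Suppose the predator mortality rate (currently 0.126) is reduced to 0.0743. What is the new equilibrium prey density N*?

At the interior fixed point, setting dC/dt = 0 with C > 0 fixes N* = (predator death rate)/(NC coefficient) — independent of the other coefficients.
With the change, N* = 0.0743/0.002 = 37.1; it falls from 63.

N* ≈ 37.1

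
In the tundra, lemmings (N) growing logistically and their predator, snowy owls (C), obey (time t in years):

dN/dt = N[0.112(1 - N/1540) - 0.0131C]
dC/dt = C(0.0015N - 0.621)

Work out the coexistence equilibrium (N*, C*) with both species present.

From dC/dt = 0 with C > 0: 0.0015N* = 0.621, so N* = 414.
Substitute into dN/dt = 0: 0.112(1 - 414/1540) = 0.0131C*.
The bracket is 0.731, giving C* = 0.0819/0.0131 = 6.25.

N* ≈ 414, C* ≈ 6.25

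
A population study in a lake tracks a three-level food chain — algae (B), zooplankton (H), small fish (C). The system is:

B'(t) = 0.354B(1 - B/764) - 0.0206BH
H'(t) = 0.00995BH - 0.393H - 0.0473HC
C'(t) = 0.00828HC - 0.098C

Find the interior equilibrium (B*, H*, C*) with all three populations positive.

From dC/dt = 0: 0.00828H* = 0.098, so H* = 11.8.
From dB/dt = 0: 0.354(1 - B*/764) = 0.0206·11.8, giving B* = 764·(1 - 0.689) = 238.
From dH/dt = 0: 0.00995·238 - 0.393 = 0.0473C*, so C* = 1.97/0.0473 = 41.7.

B* ≈ 238, H* ≈ 11.8, C* ≈ 41.7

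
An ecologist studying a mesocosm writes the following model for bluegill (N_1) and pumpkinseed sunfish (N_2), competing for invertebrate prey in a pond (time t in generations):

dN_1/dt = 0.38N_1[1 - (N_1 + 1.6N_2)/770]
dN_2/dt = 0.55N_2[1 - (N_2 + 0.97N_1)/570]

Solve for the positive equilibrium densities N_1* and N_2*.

Setting both brackets to zero gives the nullclines N_1 + 1.6N_2 = 770 and 0.97N_1 + N_2 = 570.
Substituting N_2 = 570 - 0.97N_1 into the first: N_1(1 - 1.6·0.97) = 770 - 1.6·570.
So N_1* = -142/-0.552 = 257, and then N_2* = 570 - 0.97·257 = 320.

N_1* ≈ 257, N_2* ≈ 320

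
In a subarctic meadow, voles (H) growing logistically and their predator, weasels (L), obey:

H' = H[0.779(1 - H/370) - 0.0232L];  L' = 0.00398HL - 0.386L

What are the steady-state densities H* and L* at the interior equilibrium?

H* ≈ 97, L* ≈ 24.8

From dL/dt = 0 with L > 0: 0.00398H* = 0.386, so H* = 97.
Substitute into dH/dt = 0: 0.779(1 - 97/370) = 0.0232L*.
The bracket is 0.738, giving L* = 0.575/0.0232 = 24.8.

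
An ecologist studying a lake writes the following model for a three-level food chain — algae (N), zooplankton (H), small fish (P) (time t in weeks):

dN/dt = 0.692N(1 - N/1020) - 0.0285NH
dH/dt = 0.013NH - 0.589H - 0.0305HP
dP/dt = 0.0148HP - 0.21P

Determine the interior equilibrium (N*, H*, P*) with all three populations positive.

From dP/dt = 0: 0.0148H* = 0.21, so H* = 14.2.
From dN/dt = 0: 0.692(1 - N*/1020) = 0.0285·14.2, giving N* = 1020·(1 - 0.584) = 424.
From dH/dt = 0: 0.013·424 - 0.589 = 0.0305P*, so P* = 4.92/0.0305 = 161.

N* ≈ 424, H* ≈ 14.2, P* ≈ 161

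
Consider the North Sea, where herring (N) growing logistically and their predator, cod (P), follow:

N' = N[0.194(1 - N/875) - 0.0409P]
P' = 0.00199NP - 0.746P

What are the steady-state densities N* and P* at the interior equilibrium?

N* ≈ 375, P* ≈ 2.71

From dP/dt = 0 with P > 0: 0.00199N* = 0.746, so N* = 375.
Substitute into dN/dt = 0: 0.194(1 - 375/875) = 0.0409P*.
The bracket is 0.572, giving P* = 0.111/0.0409 = 2.71.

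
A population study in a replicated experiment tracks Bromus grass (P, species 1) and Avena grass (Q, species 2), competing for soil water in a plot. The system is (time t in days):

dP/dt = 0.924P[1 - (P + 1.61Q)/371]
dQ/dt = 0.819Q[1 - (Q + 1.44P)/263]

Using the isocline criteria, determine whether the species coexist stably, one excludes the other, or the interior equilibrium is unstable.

Compare the nullcline intercepts: K1/α12 = 371/1.61 = 230 < K2 = 263; K2/α21 = 263/1.44 = 183 < K1 = 371.
Since both are reversed, neither can invade when rare; the interior point is a saddle.

unstable coexistence (outcome depends on initial conditions)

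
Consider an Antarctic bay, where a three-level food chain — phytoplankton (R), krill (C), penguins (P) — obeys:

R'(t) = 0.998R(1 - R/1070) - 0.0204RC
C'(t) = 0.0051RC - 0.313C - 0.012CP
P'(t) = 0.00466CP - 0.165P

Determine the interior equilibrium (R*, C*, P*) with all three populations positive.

R* ≈ 296, C* ≈ 35.4, P* ≈ 99.5

From dP/dt = 0: 0.00466C* = 0.165, so C* = 35.4.
From dR/dt = 0: 0.998(1 - R*/1070) = 0.0204·35.4, giving R* = 1070·(1 - 0.724) = 296.
From dC/dt = 0: 0.0051·296 - 0.313 = 0.012P*, so P* = 1.19/0.012 = 99.5.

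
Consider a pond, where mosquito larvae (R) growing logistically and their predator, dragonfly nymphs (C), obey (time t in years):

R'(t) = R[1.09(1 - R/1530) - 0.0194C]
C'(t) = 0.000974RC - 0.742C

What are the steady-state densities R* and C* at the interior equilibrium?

From dC/dt = 0 with C > 0: 0.000974R* = 0.742, so R* = 762.
Substitute into dR/dt = 0: 1.09(1 - 762/1530) = 0.0194C*.
The bracket is 0.502, giving C* = 0.547/0.0194 = 28.2.

R* ≈ 762, C* ≈ 28.2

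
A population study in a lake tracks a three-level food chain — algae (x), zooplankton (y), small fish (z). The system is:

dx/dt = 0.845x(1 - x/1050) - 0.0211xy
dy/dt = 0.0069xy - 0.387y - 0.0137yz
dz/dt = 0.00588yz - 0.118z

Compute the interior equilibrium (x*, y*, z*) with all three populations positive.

From dz/dt = 0: 0.00588y* = 0.118, so y* = 20.1.
From dx/dt = 0: 0.845(1 - x*/1050) = 0.0211·20.1, giving x* = 1050·(1 - 0.501) = 524.
From dy/dt = 0: 0.0069·524 - 0.387 = 0.0137z*, so z* = 3.23/0.0137 = 236.

x* ≈ 524, y* ≈ 20.1, z* ≈ 236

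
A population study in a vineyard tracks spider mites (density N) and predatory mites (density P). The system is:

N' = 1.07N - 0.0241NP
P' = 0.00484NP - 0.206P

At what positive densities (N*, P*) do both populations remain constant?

N* ≈ 42.6, P* ≈ 44.4

Set dP/dt = 0 with P > 0: 0.00484N - 0.206 = 0, so N* = 0.206/0.00484 = 42.6.
Set dN/dt = 0 with N > 0: 1.07 - 0.0241P = 0, so P* = 1.07/0.0241 = 44.4.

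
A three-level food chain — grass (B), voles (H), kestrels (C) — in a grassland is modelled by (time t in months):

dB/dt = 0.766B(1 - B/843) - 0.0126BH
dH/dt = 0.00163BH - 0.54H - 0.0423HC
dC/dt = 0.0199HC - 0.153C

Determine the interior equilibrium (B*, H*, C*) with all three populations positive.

From dC/dt = 0: 0.0199H* = 0.153, so H* = 7.69.
From dB/dt = 0: 0.766(1 - B*/843) = 0.0126·7.69, giving B* = 843·(1 - 0.126) = 736.
From dH/dt = 0: 0.00163·736 - 0.54 = 0.0423C*, so C* = 0.66/0.0423 = 15.6.

B* ≈ 736, H* ≈ 7.69, C* ≈ 15.6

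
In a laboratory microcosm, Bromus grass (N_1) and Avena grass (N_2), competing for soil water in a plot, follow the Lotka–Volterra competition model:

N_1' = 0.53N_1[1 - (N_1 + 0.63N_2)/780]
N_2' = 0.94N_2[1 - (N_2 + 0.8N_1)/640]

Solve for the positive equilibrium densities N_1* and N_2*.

N_1* ≈ 760, N_2* ≈ 32.3

Setting both brackets to zero gives the nullclines N_1 + 0.63N_2 = 780 and 0.8N_1 + N_2 = 640.
Substituting N_2 = 640 - 0.8N_1 into the first: N_1(1 - 0.63·0.8) = 780 - 0.63·640.
So N_1* = 377/0.496 = 760, and then N_2* = 640 - 0.8·760 = 32.3.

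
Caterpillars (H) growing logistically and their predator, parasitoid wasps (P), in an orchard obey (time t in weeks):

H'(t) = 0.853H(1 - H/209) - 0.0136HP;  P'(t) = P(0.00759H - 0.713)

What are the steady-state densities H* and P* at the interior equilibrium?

H* ≈ 93.9, P* ≈ 34.5

From dP/dt = 0 with P > 0: 0.00759H* = 0.713, so H* = 93.9.
Substitute into dH/dt = 0: 0.853(1 - 93.9/209) = 0.0136P*.
The bracket is 0.551, giving P* = 0.47/0.0136 = 34.5.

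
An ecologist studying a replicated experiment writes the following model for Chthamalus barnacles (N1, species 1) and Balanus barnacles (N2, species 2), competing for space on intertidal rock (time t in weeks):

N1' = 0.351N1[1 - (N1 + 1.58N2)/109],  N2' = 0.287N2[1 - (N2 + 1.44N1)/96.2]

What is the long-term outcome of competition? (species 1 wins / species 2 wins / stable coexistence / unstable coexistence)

Compare the nullcline intercepts: K1/α12 = 109/1.58 = 69 < K2 = 96.2; K2/α21 = 96.2/1.44 = 66.8 < K1 = 109.
Since both are reversed, neither can invade when rare; the interior point is a saddle.

unstable coexistence (outcome depends on initial conditions)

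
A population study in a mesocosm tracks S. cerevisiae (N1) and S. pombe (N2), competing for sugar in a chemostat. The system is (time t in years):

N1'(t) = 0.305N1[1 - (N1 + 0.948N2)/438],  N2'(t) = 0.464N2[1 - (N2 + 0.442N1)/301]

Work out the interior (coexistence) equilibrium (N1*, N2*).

N1* ≈ 263, N2* ≈ 185

Setting both brackets to zero gives the nullclines N1 + 0.948N2 = 438 and 0.442N1 + N2 = 301.
Substituting N2 = 301 - 0.442N1 into the first: N1(1 - 0.948·0.442) = 438 - 0.948·301.
So N1* = 153/0.581 = 263, and then N2* = 301 - 0.442·263 = 185.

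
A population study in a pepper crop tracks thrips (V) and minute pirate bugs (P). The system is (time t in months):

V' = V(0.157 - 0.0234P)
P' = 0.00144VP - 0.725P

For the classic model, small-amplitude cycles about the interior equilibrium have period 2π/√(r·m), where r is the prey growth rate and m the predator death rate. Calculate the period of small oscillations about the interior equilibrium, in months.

T ≈ 18.6 months

Here r = 0.157 and m = 0.725, so r·m = 0.114.
ω = √0.114 = 0.337 per month, hence T = 2π/ω ≈ 18.6 months.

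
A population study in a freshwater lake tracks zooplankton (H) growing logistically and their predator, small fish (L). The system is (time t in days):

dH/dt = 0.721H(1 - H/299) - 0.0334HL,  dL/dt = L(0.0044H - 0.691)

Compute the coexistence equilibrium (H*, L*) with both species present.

From dL/dt = 0 with L > 0: 0.0044H* = 0.691, so H* = 157.
Substitute into dH/dt = 0: 0.721(1 - 157/299) = 0.0334L*.
The bracket is 0.475, giving L* = 0.342/0.0334 = 10.2.

H* ≈ 157, L* ≈ 10.2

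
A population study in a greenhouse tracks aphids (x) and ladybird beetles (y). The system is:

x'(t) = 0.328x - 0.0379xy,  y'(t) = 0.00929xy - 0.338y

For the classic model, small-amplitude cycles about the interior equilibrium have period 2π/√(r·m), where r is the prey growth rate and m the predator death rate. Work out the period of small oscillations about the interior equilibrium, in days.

Here r = 0.328 and m = 0.338, so r·m = 0.111.
ω = √0.111 = 0.333 per day, hence T = 2π/ω ≈ 18.9 days.

T ≈ 18.9 days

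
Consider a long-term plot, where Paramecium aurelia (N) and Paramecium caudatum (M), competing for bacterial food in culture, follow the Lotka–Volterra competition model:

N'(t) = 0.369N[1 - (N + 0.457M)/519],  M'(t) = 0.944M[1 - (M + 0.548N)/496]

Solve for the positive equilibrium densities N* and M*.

N* ≈ 390, M* ≈ 282

Setting both brackets to zero gives the nullclines N + 0.457M = 519 and 0.548N + M = 496.
Substituting M = 496 - 0.548N into the first: N(1 - 0.457·0.548) = 519 - 0.457·496.
So N* = 292/0.75 = 390, and then M* = 496 - 0.548·390 = 282.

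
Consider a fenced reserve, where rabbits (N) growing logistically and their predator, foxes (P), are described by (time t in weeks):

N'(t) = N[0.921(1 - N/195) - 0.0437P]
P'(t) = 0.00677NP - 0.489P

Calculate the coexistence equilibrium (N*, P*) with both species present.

From dP/dt = 0 with P > 0: 0.00677N* = 0.489, so N* = 72.2.
Substitute into dN/dt = 0: 0.921(1 - 72.2/195) = 0.0437P*.
The bracket is 0.63, giving P* = 0.58/0.0437 = 13.3.

N* ≈ 72.2, P* ≈ 13.3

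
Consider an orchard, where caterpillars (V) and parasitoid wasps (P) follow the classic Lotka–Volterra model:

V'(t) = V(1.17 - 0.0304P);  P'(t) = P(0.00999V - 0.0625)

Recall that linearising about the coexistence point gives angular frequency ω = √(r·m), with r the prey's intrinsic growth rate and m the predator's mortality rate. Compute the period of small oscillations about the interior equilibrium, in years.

Here r = 1.17 and m = 0.0625, so r·m = 0.0731.
ω = √0.0731 = 0.27 per year, hence T = 2π/ω ≈ 23.2 years.

T ≈ 23.2 years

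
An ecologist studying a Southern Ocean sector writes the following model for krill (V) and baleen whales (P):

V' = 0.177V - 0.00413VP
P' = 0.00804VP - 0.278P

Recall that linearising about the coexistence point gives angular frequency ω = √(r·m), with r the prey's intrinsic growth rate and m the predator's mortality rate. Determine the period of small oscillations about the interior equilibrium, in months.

Here r = 0.177 and m = 0.278, so r·m = 0.0492.
ω = √0.0492 = 0.222 per month, hence T = 2π/ω ≈ 28.3 months.

T ≈ 28.3 months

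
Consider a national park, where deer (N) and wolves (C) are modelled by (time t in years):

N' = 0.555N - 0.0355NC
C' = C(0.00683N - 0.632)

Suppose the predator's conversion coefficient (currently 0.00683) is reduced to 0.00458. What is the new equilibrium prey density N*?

N* ≈ 138

At the interior fixed point, setting dC/dt = 0 with C > 0 fixes N* = (predator death rate)/(NC coefficient) — independent of the other coefficients.
With the change, N* = 0.632/0.00458 = 138; it rises from 92.5.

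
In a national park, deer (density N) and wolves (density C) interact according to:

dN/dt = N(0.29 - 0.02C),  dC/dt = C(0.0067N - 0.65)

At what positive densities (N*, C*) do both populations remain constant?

Set dC/dt = 0 with C > 0: 0.0067N - 0.65 = 0, so N* = 0.65/0.0067 = 97.
Set dN/dt = 0 with N > 0: 0.29 - 0.02C = 0, so C* = 0.29/0.02 = 14.5.

N* ≈ 97, C* ≈ 14.5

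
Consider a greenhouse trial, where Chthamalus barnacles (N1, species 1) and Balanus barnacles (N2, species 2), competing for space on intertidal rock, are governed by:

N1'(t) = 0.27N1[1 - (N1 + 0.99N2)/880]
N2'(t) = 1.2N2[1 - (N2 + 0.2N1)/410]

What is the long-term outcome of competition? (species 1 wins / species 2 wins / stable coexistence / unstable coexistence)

Compare the nullcline intercepts: K1/α12 = 880/0.99 = 889 > K2 = 410; K2/α21 = 410/0.2 = 2050 > K1 = 880.
Since both inequalities hold, each species can invade when rare, so the interior equilibrium is stable.

stable coexistence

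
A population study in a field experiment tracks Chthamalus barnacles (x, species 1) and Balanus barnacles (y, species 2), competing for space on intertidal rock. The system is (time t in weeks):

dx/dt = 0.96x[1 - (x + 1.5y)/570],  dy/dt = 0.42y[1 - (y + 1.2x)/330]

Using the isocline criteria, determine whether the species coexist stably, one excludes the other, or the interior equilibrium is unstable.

species 1 excludes species 2

Compare the nullcline intercepts: K1/α12 = 570/1.5 = 380 > K2 = 330; K2/α21 = 330/1.2 = 275 < K1 = 570.
Since the inequalities point opposite ways, species 1 can invade but species 2 cannot.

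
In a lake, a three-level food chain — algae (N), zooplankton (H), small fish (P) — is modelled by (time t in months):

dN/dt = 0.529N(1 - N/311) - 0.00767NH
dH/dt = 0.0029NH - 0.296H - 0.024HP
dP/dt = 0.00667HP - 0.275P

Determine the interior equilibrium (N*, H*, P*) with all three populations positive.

N* ≈ 125, H* ≈ 41.2, P* ≈ 2.78

From dP/dt = 0: 0.00667H* = 0.275, so H* = 41.2.
From dN/dt = 0: 0.529(1 - N*/311) = 0.00767·41.2, giving N* = 311·(1 - 0.598) = 125.
From dH/dt = 0: 0.0029·125 - 0.296 = 0.024P*, so P* = 0.0668/0.024 = 2.78.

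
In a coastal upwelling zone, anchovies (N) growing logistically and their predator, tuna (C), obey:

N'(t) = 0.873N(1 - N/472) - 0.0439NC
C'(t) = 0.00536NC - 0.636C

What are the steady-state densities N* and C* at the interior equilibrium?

From dC/dt = 0 with C > 0: 0.00536N* = 0.636, so N* = 119.
Substitute into dN/dt = 0: 0.873(1 - 119/472) = 0.0439C*.
The bracket is 0.749, giving C* = 0.654/0.0439 = 14.9.

N* ≈ 119, C* ≈ 14.9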